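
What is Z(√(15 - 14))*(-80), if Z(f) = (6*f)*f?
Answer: -480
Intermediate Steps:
Z(f) = 6*f²
Z(√(15 - 14))*(-80) = (6*(√(15 - 14))²)*(-80) = (6*(√1)²)*(-80) = (6*1²)*(-80) = (6*1)*(-80) = 6*(-80) = -480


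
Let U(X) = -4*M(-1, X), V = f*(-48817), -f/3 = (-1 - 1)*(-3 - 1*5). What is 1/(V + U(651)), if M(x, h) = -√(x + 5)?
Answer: 1/2343224 ≈ 4.2676e-7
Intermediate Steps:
f = -48 (f = -3*(-1 - 1)*(-3 - 1*5) = -(-6)*(-3 - 5) = -(-6)*(-8) = -3*16 = -48)
M(x, h) = -√(5 + x)
V = 2343216 (V = -48*(-48817) = 2343216)
U(X) = 8 (U(X) = -(-4)*√(5 - 1) = -(-4)*√4 = -(-4)*2 = -4*(-2) = 8)
1/(V + U(651)) = 1/(2343216 + 8) = 1/2343224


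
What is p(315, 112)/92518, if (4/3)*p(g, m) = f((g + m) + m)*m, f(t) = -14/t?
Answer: -12/508849 ≈ -2.3583e-5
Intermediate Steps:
p(g, m) = -21*m/(2*(g + 2*m)) (p(g, m) = 3*((-14/((g + m) + m))*m)/4 = 3*((-14/(g + 2*m))*m)/4 = 3*(-14*m/(g + 2*m))/4 = -21*m/(2*(g + 2*m)))
p(315, 112)/92518 = -21*112/(2*315 + 4*112)/92518 = -21*112/(630 + 448)*(1/92518) = -21*112/1078*(1/92518) = -21*112*1/1078*(1/92518) = -24/11*1/92518 = -12/508849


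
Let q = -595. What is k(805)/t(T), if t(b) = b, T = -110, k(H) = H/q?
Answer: 23/1870 ≈ 0.012299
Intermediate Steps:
k(H) = -H/595 (k(H) = H/(-595) = H*(-1/595) = -H/595)
k(805)/t(T) = -1/595*805/(-110) = -23/17*(-1/110) = 23/1870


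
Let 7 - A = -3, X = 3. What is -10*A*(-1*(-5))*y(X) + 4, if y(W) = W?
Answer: -1496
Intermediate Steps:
A = 10 (A = 7 - 1*(-3) = 7 + 3 = 10)
-10*A*(-1*(-5))*y(X) + 4 = -10*10*(-1*(-5))*3 + 4 = -10*10*5*3 + 4 = -500*3 + 4 = -10*150 + 4 = -1500 + 4 = -1496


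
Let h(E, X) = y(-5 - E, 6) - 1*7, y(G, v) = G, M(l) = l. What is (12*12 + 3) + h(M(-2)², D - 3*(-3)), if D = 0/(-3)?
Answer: 131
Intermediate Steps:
D = 0 (D = 0*(-⅓) = 0)
h(E, X) = -12 - E (h(E, X) = (-5 - E) - 1*7 = (-5 - E) - 7 = -12 - E)
(12*12 + 3) + h(M(-2)², D - 3*(-3)) = (12*12 + 3) + (-12 - 1*(-2)²) = (144 + 3) + (-12 - 1*4) = 147 + (-12 - 4) = 147 - 16 = 131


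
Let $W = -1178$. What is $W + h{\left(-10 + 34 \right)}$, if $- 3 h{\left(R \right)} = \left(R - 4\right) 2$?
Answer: $- \frac{3574}{3} \approx -1191.3$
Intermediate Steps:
$h{\left(R \right)} = \frac{8}{3} - \frac{2 R}{3}$ ($h{\left(R \right)} = - \frac{\left(R - 4\right) 2}{3} = - \frac{\left(-4 + R\right) 2}{3} = - \frac{-8 + 2 R}{3} = \frac{8}{3} - \frac{2 R}{3}$)
$W + h{\left(-10 + 34 \right)} = -1178 + \left(\frac{8}{3} - \frac{2 \left(-10 + 34\right)}{3}\right) = -1178 + \left(\frac{8}{3} - 16\right) = -1178 - \frac{40}{3} = - \frac{3574}{3}$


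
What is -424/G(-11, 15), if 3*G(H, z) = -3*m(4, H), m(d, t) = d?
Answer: 106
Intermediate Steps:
G(H, z) = -4 (G(H, z) = (-3*4)/3 = (1/3)*(-12) = -4)
-424/G(-11, 15) = -424/(-4) = -424*(-1/4) = 106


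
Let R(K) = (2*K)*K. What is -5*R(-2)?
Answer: -40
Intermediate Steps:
R(K) = 2*K**2
-5*R(-2) = -10*(-2)**2 = -10*4 = -5*8 = -40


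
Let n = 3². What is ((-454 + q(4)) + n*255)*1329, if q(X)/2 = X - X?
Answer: 2446689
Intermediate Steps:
q(X) = 0 (q(X) = 2*(X - X) = 2*0 = 0)
n = 9
((-454 + q(4)) + n*255)*1329 = ((-454 + 0) + 9*255)*1329 = (-454 + 2295)*1329 = 1841*1329 = 2446689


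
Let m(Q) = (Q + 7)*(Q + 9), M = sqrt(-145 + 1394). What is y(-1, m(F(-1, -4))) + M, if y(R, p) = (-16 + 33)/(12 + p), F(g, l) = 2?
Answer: 17/111 + sqrt(1249) ≈ 35.494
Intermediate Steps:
M = sqrt(1249) ≈ 35.341
m(Q) = (7 + Q)*(9 + Q)
y(R, p) = 17/(12 + p)
y(-1, m(F(-1, -4))) + M = 17/(12 + (63 + 2**2 + 16*2)) + sqrt(1249) = 17/(12 + (63 + 4 + 32)) + sqrt(1249) = 17/(12 + 99) + sqrt(1249) = 17/111 + sqrt(1249)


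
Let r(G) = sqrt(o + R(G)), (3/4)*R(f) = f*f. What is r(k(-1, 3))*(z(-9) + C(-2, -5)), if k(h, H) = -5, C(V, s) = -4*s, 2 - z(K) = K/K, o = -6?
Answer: 7*sqrt(246) ≈ 109.79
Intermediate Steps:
R(f) = 4*f**2/3 (R(f) = 4*(f*f)/3 = 4*f**2/3)
z(K) = 1 (z(K) = 2 - K/K = 2 - 1*1 = 2 - 1 = 1)
r(G) = sqrt(-6 + 4*G**2/3)
r(k(-1, 3))*(z(-9) + C(-2, -5)) = (sqrt(-54 + 12*(-5)**2)/3)*(1 - 4*(-5)) = (sqrt(-54 + 12*25)/3)*(1 + 20) = (sqrt(-54 + 300)/3)*21 = (sqrt(246)/3)*21 = 7*sqrt(246)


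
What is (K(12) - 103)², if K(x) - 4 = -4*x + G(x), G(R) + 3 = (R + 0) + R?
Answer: 15876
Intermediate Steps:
G(R) = -3 + 2*R (G(R) = -3 + ((R + 0) + R) = -3 + (R + R) = -3 + 2*R)
K(x) = 1 - 2*x (K(x) = 4 + (-4*x + (-3 + 2*x)) = 4 + (-3 - 2*x) = 1 - 2*x)
(K(12) - 103)² = ((1 - 2*12) - 103)² = ((1 - 24) - 103)² = (-23 - 103)² = (-126)² = 15876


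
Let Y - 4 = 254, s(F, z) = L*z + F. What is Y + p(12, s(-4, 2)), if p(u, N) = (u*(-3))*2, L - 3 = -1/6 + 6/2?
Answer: 186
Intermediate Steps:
L = 35/6 (L = 3 + (-1/6 + 6/2) = 3 + (-1*⅙ + 6*(½)) = 3 + (-⅙ + 3) = 3 + 17/6 = 35/6 ≈ 5.8333)
s(F, z) = F + 35*z/6 (s(F, z) = 35*z/6 + F = F + 35*z/6)
p(u, N) = -6*u (p(u, N) = -3*u*2 = -6*u)
Y = 258 (Y = 4 + 254 = 258)
Y + p(12, s(-4, 2)) = 258 - 6*12 = 258 - 72 = 186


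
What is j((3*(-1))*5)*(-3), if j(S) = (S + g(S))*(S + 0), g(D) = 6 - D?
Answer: 270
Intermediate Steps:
j(S) = 6*S (j(S) = (S + (6 - S))*(S + 0) = 6*S)
j((3*(-1))*5)*(-3) = (6*((3*(-1))*5))*(-3) = (6*(-3*5))*(-3) = (6*(-15))*(-3) = -90*(-3) = 270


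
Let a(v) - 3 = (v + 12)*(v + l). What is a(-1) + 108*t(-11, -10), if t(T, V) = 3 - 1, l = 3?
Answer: 241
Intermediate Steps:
a(v) = 3 + (3 + v)*(12 + v) (a(v) = 3 + (v + 12)*(v + 3) = 3 + (12 + v)*(3 + v) = 3 + (3 + v)*(12 + v))
t(T, V) = 2
a(-1) + 108*t(-11, -10) = (39 + (-1)² + 15*(-1)) + 108*2 = (39 + 1 - 15) + 216 = 25 + 216 = 241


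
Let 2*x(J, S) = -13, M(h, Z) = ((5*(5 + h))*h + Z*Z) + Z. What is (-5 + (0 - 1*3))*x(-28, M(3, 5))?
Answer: 52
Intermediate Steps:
M(h, Z) = Z + Z**2 + h*(25 + 5*h) (M(h, Z) = ((25 + 5*h)*h + Z**2) + Z = (h*(25 + 5*h) + Z**2) + Z = (Z**2 + h*(25 + 5*h)) + Z = Z + Z**2 + h*(25 + 5*h))
x(J, S) = -13/2 (x(J, S) = (1/2)*(-13) = -13/2)
(-5 + (0 - 1*3))*x(-28, M(3, 5)) = (-5 + (0 - 1*3))*(-13/2) = (-5 + (0 - 3))*(-13/2) = (-5 - 3)*(-13/2) = -8*(-13/2) = 52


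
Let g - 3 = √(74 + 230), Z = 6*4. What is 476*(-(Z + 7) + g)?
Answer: -13328 + 1904*√19 ≈ -5028.7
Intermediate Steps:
Z = 24
g = 3 + 4*√19 (g = 3 + √(74 + 230) = 3 + √304 = 3 + 4*√19 ≈ 20.436)
476*(-(Z + 7) + g) = 476*(-(24 + 7) + (3 + 4*√19)) = 476*(-1*31 + (3 + 4*√19)) = 476*(-31 + (3 + 4*√19)) = 476*(-28 + 4*√19) = -13328 + 1904*√19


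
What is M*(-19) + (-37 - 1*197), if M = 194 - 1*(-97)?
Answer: -5763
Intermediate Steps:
M = 291 (M = 194 + 97 = 291)
M*(-19) + (-37 - 1*197) = 291*(-19) + (-37 - 1*197) = -5529 + (-37 - 197) = -5529 - 234 = -5763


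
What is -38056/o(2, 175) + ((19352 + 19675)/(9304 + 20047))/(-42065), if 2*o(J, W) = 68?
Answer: -23492917343279/20989046855 ≈ -1119.3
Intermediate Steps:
o(J, W) = 34 (o(J, W) = (1/2)*68 = 34)
-38056/o(2, 175) + ((19352 + 19675)/(9304 + 20047))/(-42065) = -38056/34 + ((19352 + 19675)/(9304 + 20047))/(-42065) = -38056*1/34 + (39027/29351)*(-1/42065) = -19028/17 + (39027*(1/29351))*(-1/42065) = -19028/17 + (39027/29351)*(-1/42065) = -19028/17 - 39027/1234649815 = -23492917343279/20989046855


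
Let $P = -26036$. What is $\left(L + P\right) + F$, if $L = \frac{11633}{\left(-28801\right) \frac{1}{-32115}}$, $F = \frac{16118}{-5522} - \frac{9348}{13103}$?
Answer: $- \frac{13616213857570608}{1041944807783} \approx -13068.0$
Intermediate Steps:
$F = - \frac{131406905}{36177383}$ ($F = 16118 \left(- \frac{1}{5522}\right) - \frac{9348}{13103} = - \frac{8059}{2761} - \frac{9348}{13103} = - \frac{131406905}{36177383} \approx -3.6323$)
$L = \frac{373593795}{28801}$ ($L = \frac{11633}{\left(-28801\right) \left(- \frac{1}{32115}\right)} = \frac{11633}{\frac{28801}{32115}} = 11633 \cdot \frac{32115}{28801} = \frac{373593795}{28801} \approx 12972.0$)
$\left(L + P\right) + F = \left(\frac{373593795}{28801} - 26036\right) - \frac{131406905}{36177383} = - \frac{376269041}{28801} - \frac{131406905}{36177383} = - \frac{13616213857570608}{1041944807783}$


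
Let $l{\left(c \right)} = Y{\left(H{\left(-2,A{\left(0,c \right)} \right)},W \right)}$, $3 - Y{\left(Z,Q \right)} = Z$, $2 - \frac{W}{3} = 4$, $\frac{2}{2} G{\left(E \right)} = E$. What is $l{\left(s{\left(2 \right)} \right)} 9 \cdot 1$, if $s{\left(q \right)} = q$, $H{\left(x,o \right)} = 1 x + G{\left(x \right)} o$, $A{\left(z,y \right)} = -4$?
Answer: $-27$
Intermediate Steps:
$G{\left(E \right)} = E$
$W = -6$ ($W = 6 - 12 = -6$)
$H{\left(x,o \right)} = x + o x$ ($H{\left(x,o \right)} = 1 x + x o = x + o x$)
$Y{\left(Z,Q \right)} = 3 - Z$
$l{\left(c \right)} = -3$ ($l{\left(c \right)} = 3 - - 2 \left(1 - 4\right) = 3 - \left(-2\right) \left(-3\right) = 3 - 6 = -3$)
$l{\left(s{\left(2 \right)} \right)} 9 \cdot 1 = - 3 \cdot 9 \cdot 1 = \left(-3\right) 9 = -27$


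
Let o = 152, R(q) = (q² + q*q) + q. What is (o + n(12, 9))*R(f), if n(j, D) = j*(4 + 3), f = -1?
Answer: 236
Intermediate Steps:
R(q) = q + 2*q² (R(q) = (q² + q²) + q = 2*q² + q = q + 2*q²)
n(j, D) = 7*j (n(j, D) = j*7 = 7*j)
(o + n(12, 9))*R(f) = (152 + 7*12)*(-(1 + 2*(-1))) = (152 + 84)*(-(1 - 2)) = 236*(-1*(-1)) = 236*1 = 236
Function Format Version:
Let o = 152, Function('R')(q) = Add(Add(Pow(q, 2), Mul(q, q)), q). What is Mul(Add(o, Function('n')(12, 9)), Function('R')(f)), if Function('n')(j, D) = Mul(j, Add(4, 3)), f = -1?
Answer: 236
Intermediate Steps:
Function('R')(q) = Add(q, Mul(2, Pow(q, 2))) (Function('R')(q) = Add(Add(Pow(q, 2), Pow(q, 2)), q) = Add(Mul(2, Pow(q, 2)), q) = Add(q, Mul(2, Pow(q, 2))))
Function('n')(j, D) = Mul(7, j) (Function('n')(j, D) = Mul(j, 7) = Mul(7, j))
Mul(Add(o, Function('n')(12, 9)), Function('R')(f)) = Mul(Add(152, Mul(7, 12)), Mul(-1, Add(1, Mul(2, -1)))) = Mul(Add(152, 84), Mul(-1, Add(1, -2))) = Mul(236, Mul(-1, -1)) = Mul(236, 1) = 236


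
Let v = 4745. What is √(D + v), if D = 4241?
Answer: √8986 ≈ 94.795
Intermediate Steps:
√(D + v) = √(4241 + 4745) = √8986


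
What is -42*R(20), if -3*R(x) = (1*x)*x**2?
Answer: 112000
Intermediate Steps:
R(x) = -x**3/3 (R(x) = -1*x*x**2/3 = -x*x**2/3 = -x**3/3)
-42*R(20) = -(-14)*20**3 = -(-14)*8000 = -42*(-8000/3) = 112000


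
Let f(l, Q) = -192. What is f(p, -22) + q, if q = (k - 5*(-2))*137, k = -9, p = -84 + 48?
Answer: -55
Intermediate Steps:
p = -36
q = 137 (q = (-9 - 5*(-2))*137 = (-9 + 10)*137 = 1*137 = 137)
f(p, -22) + q = -192 + 137 = -55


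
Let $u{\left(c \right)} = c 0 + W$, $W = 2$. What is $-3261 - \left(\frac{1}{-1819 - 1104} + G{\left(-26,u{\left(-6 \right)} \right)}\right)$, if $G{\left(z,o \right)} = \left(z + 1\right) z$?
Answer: $- \frac{11431852}{2923} \approx -3911.0$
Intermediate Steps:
$u{\left(c \right)} = 2$ ($u{\left(c \right)} = c 0 + 2 = 0 + 2 = 2$)
$G{\left(z,o \right)} = z \left(1 + z\right)$ ($G{\left(z,o \right)} = \left(1 + z\right) z = z \left(1 + z\right)$)
$-3261 - \left(\frac{1}{-1819 - 1104} + G{\left(-26,u{\left(-6 \right)} \right)}\right) = -3261 - \left(\frac{1}{-1819 - 1104} - 26 \left(1 - 26\right)\right) = -3261 - \left(\frac{1}{-2923} - -650\right) = -3261 - \left(- \frac{1}{2923} + 650\right) = -3261 - \frac{1899949}{2923} = - \frac{11431852}{2923}$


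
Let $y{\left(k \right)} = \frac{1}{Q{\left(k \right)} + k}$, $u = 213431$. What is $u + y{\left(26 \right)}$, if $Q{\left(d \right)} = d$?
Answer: $\frac{11098413}{52} \approx 2.1343 \cdot 10^{5}$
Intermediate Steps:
$y{\left(k \right)} = \frac{1}{2 k}$ ($y{\left(k \right)} = \frac{1}{k + k} = \frac{1}{2 k}$)
$u + y{\left(26 \right)} = 213431 + \frac{1}{2 \cdot 26} = 213431 + \frac{1}{2} \cdot \frac{1}{26} = 213431 + \frac{1}{52} = \frac{11098413}{52}$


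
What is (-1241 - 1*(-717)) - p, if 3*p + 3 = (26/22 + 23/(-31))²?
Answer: -60822463/116281 ≈ -523.06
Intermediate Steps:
p = -108781/116281 (p = -1 + (26/22 + 23/(-31))²/3 = -1 + (26*(1/22) + 23*(-1/31))²/3 = -1 + (13/11 - 23/31)²/3 = -1 + (150/341)²/3 = -1 + (⅓)*(22500/116281) = -1 + 7500/116281 = -108781/116281 ≈ -0.93550)
(-1241 - 1*(-717)) - p = (-1241 - 1*(-717)) - 1*(-108781/116281) = (-1241 + 717) + 108781/116281 = -524 + 108781/116281 = -60822463/116281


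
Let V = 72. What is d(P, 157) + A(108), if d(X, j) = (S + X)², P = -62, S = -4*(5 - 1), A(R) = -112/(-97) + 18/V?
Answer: 2361137/388 ≈ 6085.4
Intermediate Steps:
A(R) = 545/388 (A(R) = -112/(-97) + 18/72 = -112*(-1/97) + 18*(1/72) = 112/97 + ¼ = 545/388)
S = -16 (S = -4*4 = -16)
d(X, j) = (-16 + X)²
d(P, 157) + A(108) = (-16 - 62)² + 545/388 = (-78)² + 545/388 = 6084 + 545/388 = 2361137/388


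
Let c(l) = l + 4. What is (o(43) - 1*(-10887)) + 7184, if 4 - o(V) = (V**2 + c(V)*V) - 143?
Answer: 14348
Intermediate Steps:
c(l) = 4 + l
o(V) = 147 - V**2 - V*(4 + V) (o(V) = 4 - ((V**2 + (4 + V)*V) - 143) = 4 - ((V**2 + V*(4 + V)) - 143) = 4 - (-143 + V**2 + V*(4 + V)) = 4 + (143 - V**2 - V*(4 + V)) = 147 - V**2 - V*(4 + V))
(o(43) - 1*(-10887)) + 7184 = ((147 - 1*43**2 - 1*43*(4 + 43)) - 1*(-10887)) + 7184 = ((147 - 1*1849 - 1*43*47) + 10887) + 7184 = ((147 - 1849 - 2021) + 10887) + 7184 = (-3723 + 10887) + 7184 = 7164 + 7184 = 14348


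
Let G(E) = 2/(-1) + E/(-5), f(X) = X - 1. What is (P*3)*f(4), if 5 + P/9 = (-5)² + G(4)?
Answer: 6966/5 ≈ 1393.2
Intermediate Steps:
f(X) = -1 + X
G(E) = -2 - E/5 (G(E) = 2*(-1) + E*(-⅕) = -2 - E/5)
P = 774/5 (P = -45 + 9*((-5)² + (-2 - ⅕*4)) = -45 + 9*(25 + (-2 - ⅘)) = -45 + 9*(25 - 14/5) = -45 + 9*(111/5) = -45 + 999/5 = 774/5 ≈ 154.80)
(P*3)*f(4) = ((774/5)*3)*(-1 + 4) = (2322/5)*3 = 6966/5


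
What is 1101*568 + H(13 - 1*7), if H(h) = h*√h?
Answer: 625368 + 6*√6 ≈ 6.2538e+5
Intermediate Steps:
H(h) = h^(3/2)
1101*568 + H(13 - 1*7) = 1101*568 + (13 - 1*7)^(3/2) = 625368 + (13 - 7)^(3/2) = 625368 + 6^(3/2) = 625368 + 6*√6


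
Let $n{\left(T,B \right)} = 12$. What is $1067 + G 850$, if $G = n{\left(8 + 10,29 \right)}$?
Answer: $11267$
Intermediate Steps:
$G = 12$
$1067 + G 850 = 1067 + 12 \cdot 850 = 1067 + 10200 = 11267$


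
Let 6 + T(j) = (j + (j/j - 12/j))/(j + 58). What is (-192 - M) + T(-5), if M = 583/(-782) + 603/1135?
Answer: -1861100253/9408242 ≈ -197.82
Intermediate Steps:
M = -190159/887570 (M = 583*(-1/782) + 603*(1/1135) = -583/782 + 603/1135 = -190159/887570 ≈ -0.21425)
T(j) = -6 + (1 + j - 12/j)/(58 + j) (T(j) = -6 + (j + (j/j - 12/j))/(j + 58) = -6 + (j + (1 - 12/j))/(58 + j) = -6 + (1 + j - 12/j)/(58 + j))
(-192 - M) + T(-5) = (-192 - 1*(-190159/887570)) + (-12 - 347*(-5) - 5*(-5)²)/((-5)*(58 - 5)) = (-192 + 190159/887570) - ⅕*(-12 + 1735 - 5*25)/53 = -170223281/887570 - ⅕*1/53*(-12 + 1735 - 125) = -170223281/887570 - ⅕*1/53*1598 = -170223281/887570 - 1598/265 = -1861100253/9408242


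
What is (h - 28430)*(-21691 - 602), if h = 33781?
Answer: -119289843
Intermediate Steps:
(h - 28430)*(-21691 - 602) = (33781 - 28430)*(-21691 - 602) = 5351*(-22293) = -119289843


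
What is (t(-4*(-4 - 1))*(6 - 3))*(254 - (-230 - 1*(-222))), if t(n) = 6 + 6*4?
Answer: 23580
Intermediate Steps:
t(n) = 30 (t(n) = 6 + 24 = 30)
(t(-4*(-4 - 1))*(6 - 3))*(254 - (-230 - 1*(-222))) = (30*(6 - 3))*(254 - (-230 - 1*(-222))) = (30*3)*(254 - (-230 + 222)) = 90*(254 - 1*(-8)) = 90*(254 + 8) = 90*262 = 23580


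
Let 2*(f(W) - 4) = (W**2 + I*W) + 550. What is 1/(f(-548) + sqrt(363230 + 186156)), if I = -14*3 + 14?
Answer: 158103/24996009223 - sqrt(549386)/24996009223 ≈ 6.2955e-6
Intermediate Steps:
I = -28 (I = -42 + 14 = -28)
f(W) = 279 + W**2/2 - 14*W (f(W) = 4 + ((W**2 - 28*W) + 550)/2 = 4 + (550 + W**2 - 28*W)/2 = 4 + (275 + W**2/2 - 14*W) = 279 + W**2/2 - 14*W)
1/(f(-548) + sqrt(363230 + 186156)) = 1/((279 + (1/2)*(-548)**2 - 14*(-548)) + sqrt(363230 + 186156)) = 1/((279 + (1/2)*300304 + 7672) + sqrt(549386)) = 1/((279 + 150152 + 7672) + sqrt(549386)) = 1/(158103 + sqrt(549386))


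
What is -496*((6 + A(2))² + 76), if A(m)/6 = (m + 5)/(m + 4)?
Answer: -121520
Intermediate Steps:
A(m) = 6*(5 + m)/(4 + m) (A(m) = 6*((m + 5)/(m + 4)) = 6*((5 + m)/(4 + m)) = 6*(5 + m)/(4 + m))
-496*((6 + A(2))² + 76) = -496*((6 + 6*(5 + 2)/(4 + 2))² + 76) = -496*((6 + 6*7/6)² + 76) = -496*((6 + 6*(⅙)*7)² + 76) = -496*((6 + 7)² + 76) = -496*(13² + 76) = -496*(169 + 76) = -496*245 = -121520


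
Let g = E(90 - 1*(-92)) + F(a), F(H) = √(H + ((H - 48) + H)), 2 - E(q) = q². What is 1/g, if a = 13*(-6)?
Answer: -16561/548533583 - I*√282/1097067166 ≈ -3.0191e-5 - 1.5307e-8*I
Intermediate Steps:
E(q) = 2 - q²
a = -78
F(H) = √(-48 + 3*H) (F(H) = √(H + ((-48 + H) + H)) = √(H + (-48 + 2*H)) = √(-48 + 3*H))
g = -33122 + I*√282 (g = (2 - (90 - 1*(-92))²) + √(-48 + 3*(-78)) = (2 - (90 + 92)²) + √(-48 - 234) = (2 - 1*182²) + √(-282) = (2 - 1*33124) + I*√282 = (2 - 33124) + I*√282 = -33122 + I*√282 ≈ -33122.0 + 16.793*I)
1/g = 1/(-33122 + I*√282)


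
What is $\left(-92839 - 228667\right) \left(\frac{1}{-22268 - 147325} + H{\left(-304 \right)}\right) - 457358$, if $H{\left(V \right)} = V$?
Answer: $\frac{16498086391844}{169593} \approx 9.7281 \cdot 10^{7}$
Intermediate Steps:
$\left(-92839 - 228667\right) \left(\frac{1}{-22268 - 147325} + H{\left(-304 \right)}\right) - 457358 = \left(-92839 - 228667\right) \left(\frac{1}{-22268 - 147325} - 304\right) - 457358 = - 321506 \left(\frac{1}{-169593} - 304\right) - 457358 = - 321506 \left(- \frac{1}{169593} - 304\right) - 457358 = \left(-321506\right) \left(- \frac{51556273}{169593}\right) - 457358 = \frac{16575651107138}{169593} - 457358 = \frac{16498086391844}{169593}$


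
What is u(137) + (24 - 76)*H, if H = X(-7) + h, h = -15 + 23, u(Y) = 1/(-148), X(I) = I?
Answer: -7697/148 ≈ -52.007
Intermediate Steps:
u(Y) = -1/148
h = 8
H = 1 (H = -7 + 8 = 1)
u(137) + (24 - 76)*H = -1/148 + (24 - 76)*1 = -1/148 - 52*1 = -1/148 - 52 = -7697/148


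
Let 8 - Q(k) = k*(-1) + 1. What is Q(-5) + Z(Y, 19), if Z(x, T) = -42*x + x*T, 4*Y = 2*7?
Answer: -157/2 ≈ -78.500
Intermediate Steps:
Y = 7/2 (Y = (2*7)/4 = (1/4)*14 = 7/2 ≈ 3.5000)
Z(x, T) = -42*x + T*x
Q(k) = 7 + k (Q(k) = 8 - (k*(-1) + 1) = 8 - (-k + 1) = 8 - (1 - k) = 8 + (-1 + k) = 7 + k)
Q(-5) + Z(Y, 19) = (7 - 5) + 7*(-42 + 19)/2 = 2 + (7/2)*(-23) = 2 - 161/2 = -157/2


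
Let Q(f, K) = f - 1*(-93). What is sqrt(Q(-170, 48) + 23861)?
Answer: 2*sqrt(5946) ≈ 154.22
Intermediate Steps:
Q(f, K) = 93 + f (Q(f, K) = f + 93 = 93 + f)
sqrt(Q(-170, 48) + 23861) = sqrt((93 - 170) + 23861) = sqrt(-77 + 23861) = sqrt(23784) = 2*sqrt(5946)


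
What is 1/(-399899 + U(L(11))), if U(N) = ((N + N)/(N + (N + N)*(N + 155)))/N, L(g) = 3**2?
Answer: -2961/1184100937 ≈ -2.5006e-6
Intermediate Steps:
L(g) = 9
U(N) = 2/(N + 2*N*(155 + N)) (U(N) = ((2*N)/(N + (2*N)*(155 + N)))/N = ((2*N)/(N + 2*N*(155 + N)))/N = (2*N/(N + 2*N*(155 + N)))/N = 2/(N + 2*N*(155 + N)))
1/(-399899 + U(L(11))) = 1/(-399899 + 2/(9*(311 + 2*9))) = 1/(-399899 + 2*(1/9)/(311 + 18)) = 1/(-399899 + 2*(1/9)/329) = 1/(-399899 + 2*(1/9)*(1/329)) = 1/(-399899 + 2/2961) = 1/(-1184100937/2961) = -2961/1184100937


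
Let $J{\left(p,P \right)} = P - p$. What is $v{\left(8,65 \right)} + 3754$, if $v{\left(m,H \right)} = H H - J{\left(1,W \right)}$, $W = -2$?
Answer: $7982$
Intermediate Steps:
$v{\left(m,H \right)} = 3 + H^{2}$ ($v{\left(m,H \right)} = H H - \left(-2 - 1\right) = H^{2} - \left(-2 - 1\right) = H^{2} - -3 = H^{2} + 3 = 3 + H^{2}$)
$v{\left(8,65 \right)} + 3754 = \left(3 + 65^{2}\right) + 3754 = \left(3 + 4225\right) + 3754 = 4228 + 3754 = 7982$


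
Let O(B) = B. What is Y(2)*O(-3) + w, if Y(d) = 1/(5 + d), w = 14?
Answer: 95/7 ≈ 13.571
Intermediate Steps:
Y(2)*O(-3) + w = -3/(5 + 2) + 14 = -3/7 + 14 = 95/7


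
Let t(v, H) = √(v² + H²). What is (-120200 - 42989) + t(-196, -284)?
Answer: -163189 + 244*√2 ≈ -1.6284e+5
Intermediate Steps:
t(v, H) = √(H² + v²)
(-120200 - 42989) + t(-196, -284) = (-120200 - 42989) + √((-284)² + (-196)²) = -163189 + √(80656 + 38416) = -163189 + √119072 = -163189 + 244*√2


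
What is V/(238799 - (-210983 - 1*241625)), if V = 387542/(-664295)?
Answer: -387542/459298213065 ≈ -8.4377e-7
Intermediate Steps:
V = -387542/664295 (V = 387542*(-1/664295) = -387542/664295 ≈ -0.58339)
V/(238799 - (-210983 - 1*241625)) = -387542/(664295*(238799 - (-210983 - 1*241625))) = -387542/(664295*(238799 - (-210983 - 241625))) = -387542/(664295*(238799 - 1*(-452608))) = -387542/(664295*(238799 + 452608)) = -387542/664295/691407 = -387542/664295*1/691407 = -387542/459298213065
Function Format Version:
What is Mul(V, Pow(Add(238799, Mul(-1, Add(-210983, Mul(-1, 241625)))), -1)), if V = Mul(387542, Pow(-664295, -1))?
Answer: Rational(-387542, 459298213065) ≈ -8.4377e-7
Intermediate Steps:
V = Rational(-387542, 664295) (V = Mul(387542, Rational(-1, 664295)) = Rational(-387542, 664295) ≈ -0.58339)
Mul(V, Pow(Add(238799, Mul(-1, Add(-210983, Mul(-1, 241625)))), -1)) = Mul(Rational(-387542, 664295), Pow(Add(238799, Mul(-1, Add(-210983, Mul(-1, 241625)))), -1)) = Mul(Rational(-387542, 664295), Pow(Add(238799, Mul(-1, Add(-210983, -241625))), -1)) = Mul(Rational(-387542, 664295), Pow(Add(238799, Mul(-1, -452608)), -1)) = Mul(Rational(-387542, 664295), Pow(Add(238799, 452608), -1)) = Mul(Rational(-387542, 664295), Pow(691407, -1)) = Mul(Rational(-387542, 664295), Rational(1, 691407)) = Rational(-387542, 459298213065)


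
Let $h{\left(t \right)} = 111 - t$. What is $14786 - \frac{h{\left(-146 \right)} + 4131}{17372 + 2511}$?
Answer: $\frac{293985650}{19883} \approx 14786.0$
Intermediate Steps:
$14786 - \frac{h{\left(-146 \right)} + 4131}{17372 + 2511} = 14786 - \frac{\left(111 - -146\right) + 4131}{17372 + 2511} = 14786 - \frac{\left(111 + 146\right) + 4131}{19883} = 14786 - \left(257 + 4131\right) \frac{1}{19883} = 14786 - 4388 \cdot \frac{1}{19883} = 14786 - \frac{4388}{19883} = \frac{293985650}{19883}$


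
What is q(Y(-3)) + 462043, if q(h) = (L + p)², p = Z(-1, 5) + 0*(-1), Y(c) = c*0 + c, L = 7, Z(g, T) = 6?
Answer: 462212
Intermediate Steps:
Y(c) = c (Y(c) = 0 + c = c)
p = 6 (p = 6 + 0*(-1) = 6 + 0 = 6)
q(h) = 169 (q(h) = (7 + 6)² = 13² = 169)
q(Y(-3)) + 462043 = 169 + 462043 = 462212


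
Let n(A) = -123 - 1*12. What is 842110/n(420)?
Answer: -168422/27 ≈ -6237.9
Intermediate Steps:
n(A) = -135 (n(A) = -123 - 12 = -135)
842110/n(420) = 842110/(-135) = 842110*(-1/135) = -168422/27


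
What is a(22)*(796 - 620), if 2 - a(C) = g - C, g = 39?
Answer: -2640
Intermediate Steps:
a(C) = -37 + C (a(C) = 2 - (39 - C) = 2 + (-39 + C) = -37 + C)
a(22)*(796 - 620) = (-37 + 22)*(796 - 620) = -15*176 = -2640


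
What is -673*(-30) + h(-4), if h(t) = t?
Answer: 20186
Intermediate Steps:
-673*(-30) + h(-4) = -673*(-30) - 4 = 20190 - 4 = 20186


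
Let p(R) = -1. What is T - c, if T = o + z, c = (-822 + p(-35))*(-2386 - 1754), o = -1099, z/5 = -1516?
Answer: -3415899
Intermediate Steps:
z = -7580 (z = 5*(-1516) = -7580)
c = 3407220 (c = (-822 - 1)*(-2386 - 1754) = -823*(-4140) = 3407220)
T = -8679 (T = -1099 - 7580 = -8679)
T - c = -8679 - 1*3407220 = -8679 - 3407220 = -3415899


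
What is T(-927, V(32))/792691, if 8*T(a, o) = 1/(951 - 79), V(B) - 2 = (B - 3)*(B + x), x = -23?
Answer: 1/5529812416 ≈ 1.8084e-10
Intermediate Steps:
V(B) = 2 + (-23 + B)*(-3 + B) (V(B) = 2 + (B - 3)*(B - 23) = 2 + (-3 + B)*(-23 + B) = 2 + (-23 + B)*(-3 + B))
T(a, o) = 1/6976 (T(a, o) = 1/(8*(951 - 79)) = (1/8)/872 = (1/8)*(1/872) = 1/6976)
T(-927, V(32))/792691 = (1/6976)/792691 = (1/6976)*(1/792691) = 1/5529812416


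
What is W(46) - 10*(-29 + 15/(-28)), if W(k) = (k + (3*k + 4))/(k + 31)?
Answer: 45861/154 ≈ 297.80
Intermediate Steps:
W(k) = (4 + 4*k)/(31 + k) (W(k) = (k + (4 + 3*k))/(31 + k) = (4 + 4*k)/(31 + k))
W(46) - 10*(-29 + 15/(-28)) = 4*(1 + 46)/(31 + 46) - 10*(-29 + 15/(-28)) = 4*47/77 - 10*(-29 + 15*(-1/28)) = 4*(1/77)*47 - 10*(-29 - 15/28) = 188/77 - 10*(-827/28) = 188/77 + 4135/14 = 45861/154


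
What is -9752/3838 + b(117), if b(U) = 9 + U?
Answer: 236918/1919 ≈ 123.46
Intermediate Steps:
-9752/3838 + b(117) = -9752/3838 + (9 + 117) = -9752*1/3838 + 126 = -4876/1919 + 126 = 236918/1919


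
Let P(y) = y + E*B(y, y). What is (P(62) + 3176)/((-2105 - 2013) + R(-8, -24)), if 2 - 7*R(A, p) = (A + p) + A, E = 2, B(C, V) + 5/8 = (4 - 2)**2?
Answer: -12979/16448 ≈ -0.78909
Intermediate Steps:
B(C, V) = 27/8 (B(C, V) = -5/8 + (4 - 2)**2 = -5/8 + 2**2 = -5/8 + 4 = 27/8)
R(A, p) = 2/7 - 2*A/7 - p/7 (R(A, p) = 2/7 - ((A + p) + A)/7 = 2/7 - (p + 2*A)/7 = 2/7 + (-2*A/7 - p/7) = 2/7 - 2*A/7 - p/7)
P(y) = 27/4 + y (P(y) = y + 2*(27/8) = y + 27/4 = 27/4 + y)
(P(62) + 3176)/((-2105 - 2013) + R(-8, -24)) = ((27/4 + 62) + 3176)/((-2105 - 2013) + (2/7 - 2/7*(-8) - 1/7*(-24))) = (275/4 + 3176)/(-4118 + (2/7 + 16/7 + 24/7)) = 12979/(4*(-4118 + 6)) = (12979/4)/(-4112) = (12979/4)*(-1/4112) = -12979/16448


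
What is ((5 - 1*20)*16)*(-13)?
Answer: 3120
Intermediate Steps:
((5 - 1*20)*16)*(-13) = ((5 - 20)*16)*(-13) = -15*16*(-13) = -240*(-13) = 3120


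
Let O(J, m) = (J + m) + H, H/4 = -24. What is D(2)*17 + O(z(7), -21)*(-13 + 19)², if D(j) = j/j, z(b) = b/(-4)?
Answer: -4258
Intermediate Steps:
z(b) = -b/4 (z(b) = b*(-¼) = -b/4)
D(j) = 1
H = -96 (H = 4*(-24) = -96)
O(J, m) = -96 + J + m (O(J, m) = (J + m) - 96 = -96 + J + m)
D(2)*17 + O(z(7), -21)*(-13 + 19)² = 1*17 + (-96 - ¼*7 - 21)*(-13 + 19)² = 17 + (-96 - 7/4 - 21)*6² = 17 - 475/4*36 = 17 - 4275 = -4258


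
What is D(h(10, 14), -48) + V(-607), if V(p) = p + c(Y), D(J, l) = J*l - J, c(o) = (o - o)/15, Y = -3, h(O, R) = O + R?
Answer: -1783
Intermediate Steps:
c(o) = 0 (c(o) = 0*(1/15) = 0)
D(J, l) = -J + J*l
V(p) = p (V(p) = p + 0 = p)
D(h(10, 14), -48) + V(-607) = (10 + 14)*(-1 - 48) - 607 = 24*(-49) - 607 = -1176 - 607 = -1783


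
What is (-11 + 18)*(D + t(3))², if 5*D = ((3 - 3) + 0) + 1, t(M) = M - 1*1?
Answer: 847/25 ≈ 33.880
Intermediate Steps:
t(M) = -1 + M (t(M) = M - 1 = -1 + M)
D = ⅕ (D = (((3 - 3) + 0) + 1)/5 = ((0 + 0) + 1)/5 = (0 + 1)/5 = (⅕)*1 = ⅕ ≈ 0.20000)
(-11 + 18)*(D + t(3))² = (-11 + 18)*(⅕ + (-1 + 3))² = 7*(⅕ + 2)² = 7*(11/5)² = 7*(121/25) = 847/25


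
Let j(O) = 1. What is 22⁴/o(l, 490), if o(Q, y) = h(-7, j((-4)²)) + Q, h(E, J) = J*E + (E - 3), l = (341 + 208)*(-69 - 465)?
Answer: -1936/2423 ≈ -0.79901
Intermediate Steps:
l = -293166 (l = 549*(-534) = -293166)
h(E, J) = -3 + E + E*J (h(E, J) = E*J + (-3 + E) = -3 + E + E*J)
o(Q, y) = -17 + Q (o(Q, y) = (-3 - 7 - 7*1) + Q = (-3 - 7 - 7) + Q = -17 + Q)
22⁴/o(l, 490) = 22⁴/(-17 - 293166) = 234256/(-293183) = 234256*(-1/293183) = -1936/2423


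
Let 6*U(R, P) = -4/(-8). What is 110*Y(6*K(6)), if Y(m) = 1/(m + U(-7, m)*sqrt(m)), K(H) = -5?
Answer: -15840/4321 - 44*I*sqrt(30)/4321 ≈ -3.6658 - 0.055774*I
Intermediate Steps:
U(R, P) = 1/12 (U(R, P) = (-4/(-8))/6 = (-4*(-1/8))/6 = (1/6)*(1/2) = 1/12)
Y(m) = 1/(m + sqrt(m)/12)
110*Y(6*K(6)) = 110*(12/(sqrt(6*(-5)) + 12*(6*(-5)))) = 110*(12/(sqrt(-30) + 12*(-30))) = 110*(12/(I*sqrt(30) - 360)) = 110*(12/(-360 + I*sqrt(30))) = 1320/(-360 + I*sqrt(30))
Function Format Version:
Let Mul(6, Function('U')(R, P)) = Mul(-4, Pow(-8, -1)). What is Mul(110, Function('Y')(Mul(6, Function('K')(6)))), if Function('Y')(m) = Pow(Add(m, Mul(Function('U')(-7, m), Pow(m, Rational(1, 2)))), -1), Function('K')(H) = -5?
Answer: Add(Rational(-15840, 4321), Mul(Rational(-44, 4321), I, Pow(30, Rational(1, 2)))) ≈ Add(-3.6658, Mul(-0.055774, I))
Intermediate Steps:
Function('U')(R, P) = Rational(1, 12) (Function('U')(R, P) = Mul(Rational(1, 6), Mul(-4, Pow(-8, -1))) = Mul(Rational(1, 6), Mul(-4, Rational(-1, 8))) = Mul(Rational(1, 6), Rational(1, 2)) = Rational(1, 12))
Function('Y')(m) = Pow(Add(m, Mul(Rational(1, 12), Pow(m, Rational(1, 2)))), -1)
Mul(110, Function('Y')(Mul(6, Function('K')(6)))) = Mul(110, Mul(12, Pow(Add(Pow(Mul(6, -5), Rational(1, 2)), Mul(12, Mul(6, -5))), -1))) = Mul(110, Mul(12, Pow(Add(Pow(-30, Rational(1, 2)), Mul(12, -30)), -1))) = Mul(110, Mul(12, Pow(Add(Mul(I, Pow(30, Rational(1, 2))), -360), -1))) = Mul(110, Mul(12, Pow(Add(-360, Mul(I, Pow(30, Rational(1, 2)))), -1))) = Mul(1320, Pow(Add(-360, Mul(I, Pow(30, Rational(1, 2)))), -1))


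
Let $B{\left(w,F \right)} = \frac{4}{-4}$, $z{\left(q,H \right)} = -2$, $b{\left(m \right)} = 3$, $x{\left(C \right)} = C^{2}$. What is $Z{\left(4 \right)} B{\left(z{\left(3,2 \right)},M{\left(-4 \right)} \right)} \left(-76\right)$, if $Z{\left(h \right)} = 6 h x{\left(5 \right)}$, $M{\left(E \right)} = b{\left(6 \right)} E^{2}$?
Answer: $45600$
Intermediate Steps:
$M{\left(E \right)} = 3 E^{2}$
$B{\left(w,F \right)} = -1$ ($B{\left(w,F \right)} = 4 \left(- \frac{1}{4}\right) = -1$)
$Z{\left(h \right)} = 150 h$ ($Z{\left(h \right)} = 6 h 5^{2} = 6 h 25 = 150 h$)
$Z{\left(4 \right)} B{\left(z{\left(3,2 \right)},M{\left(-4 \right)} \right)} \left(-76\right) = 150 \cdot 4 \left(-1\right) \left(-76\right) = 600 \left(-1\right) \left(-76\right) = \left(-600\right) \left(-76\right) = 45600$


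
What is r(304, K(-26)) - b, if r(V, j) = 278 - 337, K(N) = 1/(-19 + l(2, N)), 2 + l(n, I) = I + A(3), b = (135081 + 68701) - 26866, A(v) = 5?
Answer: -176975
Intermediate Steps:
b = 176916 (b = 203782 - 26866 = 176916)
l(n, I) = 3 + I (l(n, I) = -2 + (I + 5) = -2 + (5 + I) = 3 + I)
K(N) = 1/(-16 + N) (K(N) = 1/(-19 + (3 + N)) = 1/(-16 + N))
r(V, j) = -59
r(304, K(-26)) - b = -59 - 1*176916 = -59 - 176916 = -176975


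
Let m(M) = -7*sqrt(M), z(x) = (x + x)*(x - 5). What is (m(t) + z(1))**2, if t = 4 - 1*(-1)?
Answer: 309 + 112*sqrt(5) ≈ 559.44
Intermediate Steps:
t = 5 (t = 4 + 1 = 5)
z(x) = 2*x*(-5 + x) (z(x) = (2*x)*(-5 + x) = 2*x*(-5 + x))
(m(t) + z(1))**2 = (-7*sqrt(5) + 2*1*(-5 + 1))**2 = (-7*sqrt(5) + 2*1*(-4))**2 = (-7*sqrt(5) - 8)**2 = (-8 - 7*sqrt(5))**2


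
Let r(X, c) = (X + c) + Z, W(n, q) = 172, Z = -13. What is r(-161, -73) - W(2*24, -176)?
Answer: -419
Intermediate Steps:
r(X, c) = -13 + X + c (r(X, c) = (X + c) - 13 = -13 + X + c)
r(-161, -73) - W(2*24, -176) = (-13 - 161 - 73) - 1*172 = -247 - 172 = -419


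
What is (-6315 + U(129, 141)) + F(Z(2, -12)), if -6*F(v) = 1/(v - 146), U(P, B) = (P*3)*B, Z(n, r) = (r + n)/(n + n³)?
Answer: 42558265/882 ≈ 48252.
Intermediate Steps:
Z(n, r) = (n + r)/(n + n³)
U(P, B) = 3*B*P (U(P, B) = (3*P)*B = 3*B*P)
F(v) = -1/(6*(-146 + v)) (F(v) = -1/(6*(v - 146)) = -1/(6*(-146 + v)))
(-6315 + U(129, 141)) + F(Z(2, -12)) = (-6315 + 3*141*129) - 1/(-876 + 6*((2 - 12)/(2 + 2³))) = (-6315 + 54567) - 1/(-876 + 6*(-10/(2 + 8))) = 48252 - 1/(-876 + 6*(-10/10)) = 48252 - 1/(-876 + 6*((⅒)*(-10))) = 48252 - 1/(-876 + 6*(-1)) = 48252 - 1/(-876 - 6) = 48252 - 1/(-882) = 48252 - 1*(-1/882) = 48252 + 1/882 = 42558265/882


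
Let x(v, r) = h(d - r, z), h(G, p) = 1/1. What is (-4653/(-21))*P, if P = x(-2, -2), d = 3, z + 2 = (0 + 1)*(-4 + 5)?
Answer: 1551/7 ≈ 221.57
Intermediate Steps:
z = -1 (z = -2 + (0 + 1)*(-4 + 5) = -2 + 1*1 = -2 + 1 = -1)
h(G, p) = 1
x(v, r) = 1
P = 1
(-4653/(-21))*P = -4653/(-21)*1 = -4653*(-1)/21*1 = -47*(-33/7)*1 = (1551/7)*1 = 1551/7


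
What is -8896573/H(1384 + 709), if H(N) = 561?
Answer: -8896573/561 ≈ -15858.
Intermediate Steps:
-8896573/H(1384 + 709) = -8896573/561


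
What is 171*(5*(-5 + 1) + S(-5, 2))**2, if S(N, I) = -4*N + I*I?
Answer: 2736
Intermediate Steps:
S(N, I) = I**2 - 4*N (S(N, I) = -4*N + I**2 = I**2 - 4*N)
171*(5*(-5 + 1) + S(-5, 2))**2 = 171*(5*(-5 + 1) + (2**2 - 4*(-5)))**2 = 171*(5*(-4) + (4 + 20))**2 = 171*(-20 + 24)**2 = 171*4**2 = 171*16 = 2736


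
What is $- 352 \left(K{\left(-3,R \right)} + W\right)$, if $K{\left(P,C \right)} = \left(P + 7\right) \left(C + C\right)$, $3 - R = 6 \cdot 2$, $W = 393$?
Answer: $-112992$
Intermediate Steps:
$R = -9$ ($R = 3 - 6 \cdot 2 = 3 - 12 = -9$)
$K{\left(P,C \right)} = 2 C \left(7 + P\right)$ ($K{\left(P,C \right)} = \left(7 + P\right) 2 C = 2 C \left(7 + P\right)$)
$- 352 \left(K{\left(-3,R \right)} + W\right) = - 352 \left(2 \left(-9\right) \left(7 - 3\right) + 393\right) = - 352 \left(2 \left(-9\right) 4 + 393\right) = - 352 \left(-72 + 393\right) = \left(-352\right) 321 = -112992$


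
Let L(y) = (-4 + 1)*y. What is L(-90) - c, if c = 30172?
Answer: -29902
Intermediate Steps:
L(y) = -3*y
L(-90) - c = -3*(-90) - 1*30172 = 270 - 30172 = -29902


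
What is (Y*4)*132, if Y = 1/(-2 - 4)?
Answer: -88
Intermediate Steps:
Y = -1/6 (Y = 1/(-6) = -1/6 ≈ -0.16667)
(Y*4)*132 = -1/6*4*132 = -2/3*132 = -88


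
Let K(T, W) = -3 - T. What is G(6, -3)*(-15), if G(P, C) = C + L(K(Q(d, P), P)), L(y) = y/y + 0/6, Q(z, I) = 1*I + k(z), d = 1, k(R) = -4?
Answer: 30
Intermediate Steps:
Q(z, I) = -4 + I (Q(z, I) = 1*I - 4 = I - 4 = -4 + I)
L(y) = 1 (L(y) = 1 + 0*(1/6) = 1 + 0 = 1)
G(P, C) = 1 + C (G(P, C) = C + 1 = 1 + C)
G(6, -3)*(-15) = (1 - 3)*(-15) = -2*(-15) = 30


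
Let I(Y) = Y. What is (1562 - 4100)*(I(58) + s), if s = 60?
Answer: -299484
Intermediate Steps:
(1562 - 4100)*(I(58) + s) = (1562 - 4100)*(58 + 60) = -2538*118 = -299484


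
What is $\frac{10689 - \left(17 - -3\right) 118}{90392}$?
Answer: $\frac{8329}{90392} \approx 0.092143$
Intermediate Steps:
$\frac{10689 - \left(17 - -3\right) 118}{90392} = \left(10689 - \left(17 + 3\right) 118\right) \frac{1}{90392} = \left(10689 - 20 \cdot 118\right) \frac{1}{90392} = \left(10689 - 2360\right) \frac{1}{90392} = 8329 \cdot \frac{1}{90392} = \frac{8329}{90392}$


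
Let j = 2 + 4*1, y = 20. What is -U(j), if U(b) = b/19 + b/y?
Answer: -117/190 ≈ -0.61579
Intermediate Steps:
j = 6 (j = 2 + 4 = 6)
U(b) = 39*b/380 (U(b) = b/19 + b/20 = 39*b/380)
-U(j) = -39*6/380 = -1*117/190 = -117/190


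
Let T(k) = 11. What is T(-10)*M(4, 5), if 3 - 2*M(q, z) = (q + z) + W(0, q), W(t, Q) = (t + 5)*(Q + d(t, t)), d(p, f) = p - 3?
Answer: -121/2 ≈ -60.500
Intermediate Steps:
d(p, f) = -3 + p
W(t, Q) = (5 + t)*(-3 + Q + t) (W(t, Q) = (t + 5)*(Q + (-3 + t)) = (5 + t)*(-3 + Q + t))
M(q, z) = 9 - 3*q - z/2 (M(q, z) = 3/2 - ((q + z) + (-15 + 0² + 2*0 + 5*q + q*0))/2 = 3/2 - ((q + z) + (-15 + 0 + 0 + 5*q + 0))/2 = 3/2 - ((q + z) + (-15 + 5*q))/2 = 3/2 - (-15 + z + 6*q)/2 = 3/2 + (15/2 - 3*q - z/2) = 9 - 3*q - z/2)
T(-10)*M(4, 5) = 11*(9 - 3*4 - ½*5) = 11*(9 - 12 - 5/2) = 11*(-11/2) = -121/2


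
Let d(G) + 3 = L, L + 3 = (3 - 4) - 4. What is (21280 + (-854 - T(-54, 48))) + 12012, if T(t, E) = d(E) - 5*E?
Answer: 32689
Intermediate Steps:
L = -8 (L = -3 + ((3 - 4) - 4) = -3 + (-1 - 4) = -3 - 5 = -8)
d(G) = -11 (d(G) = -3 - 8 = -11)
T(t, E) = -11 - 5*E
(21280 + (-854 - T(-54, 48))) + 12012 = (21280 + (-854 - (-11 - 5*48))) + 12012 = (21280 + (-854 - (-11 - 240))) + 12012 = (21280 + (-854 - 1*(-251))) + 12012 = (21280 + (-854 + 251)) + 12012 = (21280 - 603) + 12012 = 20677 + 12012 = 32689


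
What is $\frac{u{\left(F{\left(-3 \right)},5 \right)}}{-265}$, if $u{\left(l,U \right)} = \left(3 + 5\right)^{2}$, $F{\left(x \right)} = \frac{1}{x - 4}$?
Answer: $- \frac{64}{265} \approx -0.24151$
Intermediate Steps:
$F{\left(x \right)} = \frac{1}{-4 + x}$
$u{\left(l,U \right)} = 64$ ($u{\left(l,U \right)} = 8^{2} = 64$)
$\frac{u{\left(F{\left(-3 \right)},5 \right)}}{-265} = \frac{64}{-265} = 64 \left(- \frac{1}{265}\right) = - \frac{64}{265}$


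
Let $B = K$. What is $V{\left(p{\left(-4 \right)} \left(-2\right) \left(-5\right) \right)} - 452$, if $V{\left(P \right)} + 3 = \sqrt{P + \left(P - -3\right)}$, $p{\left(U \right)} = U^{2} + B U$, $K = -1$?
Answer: $-455 + \sqrt{403} \approx -434.93$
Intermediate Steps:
$B = -1$
$p{\left(U \right)} = U^{2} - U$
$V{\left(P \right)} = -3 + \sqrt{3 + 2 P}$ ($V{\left(P \right)} = -3 + \sqrt{P + \left(P - -3\right)} = -3 + \sqrt{P + \left(P + 3\right)} = -3 + \sqrt{P + \left(3 + P\right)} = -3 + \sqrt{3 + 2 P}$)
$V{\left(p{\left(-4 \right)} \left(-2\right) \left(-5\right) \right)} - 452 = \left(-3 + \sqrt{3 + 2 - 4 \left(-1 - 4\right) \left(-2\right) \left(-5\right)}\right) - 452 = \left(-3 + \sqrt{3 + 2 \left(-4\right) \left(-5\right) \left(-2\right) \left(-5\right)}\right) - 452 = \left(-3 + \sqrt{3 + 2 \cdot 20 \left(-2\right) \left(-5\right)}\right) - 452 = \left(-3 + \sqrt{3 + 2 \left(\left(-40\right) \left(-5\right)\right)}\right) - 452 = \left(-3 + \sqrt{3 + 2 \cdot 200}\right) - 452 = \left(-3 + \sqrt{3 + 400}\right) - 452 = \left(-3 + \sqrt{403}\right) - 452 = -455 + \sqrt{403}$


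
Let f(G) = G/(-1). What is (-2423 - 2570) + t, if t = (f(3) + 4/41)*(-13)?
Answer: -203166/41 ≈ -4955.3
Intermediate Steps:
f(G) = -G (f(G) = G*(-1) = -G)
t = 1547/41 (t = (-1*3 + 4/41)*(-13) = (-3 + 4*(1/41))*(-13) = (-3 + 4/41)*(-13) = -119/41*(-13) = 1547/41 ≈ 37.732)
(-2423 - 2570) + t = (-2423 - 2570) + 1547/41 = -4993 + 1547/41 = -203166/41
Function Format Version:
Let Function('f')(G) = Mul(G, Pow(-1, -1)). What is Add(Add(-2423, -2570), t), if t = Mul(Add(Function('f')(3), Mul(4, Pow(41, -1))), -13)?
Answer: Rational(-203166, 41) ≈ -4955.3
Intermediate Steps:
Function('f')(G) = Mul(-1, G) (Function('f')(G) = Mul(G, -1) = Mul(-1, G))
t = Rational(1547, 41) (t = Mul(Add(Mul(-1, 3), Mul(4, Pow(41, -1))), -13) = Mul(Add(-3, Mul(4, Rational(1, 41))), -13) = Mul(Add(-3, Rational(4, 41)), -13) = Mul(Rational(-119, 41), -13) = Rational(1547, 41) ≈ 37.732)
Add(Add(-2423, -2570), t) = Add(Add(-2423, -2570), Rational(1547, 41)) = Add(-4993, Rational(1547, 41)) = Rational(-203166, 41)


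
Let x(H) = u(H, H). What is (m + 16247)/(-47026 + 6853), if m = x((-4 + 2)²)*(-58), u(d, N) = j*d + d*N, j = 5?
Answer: -14159/40173 ≈ -0.35245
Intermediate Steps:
u(d, N) = 5*d + N*d (u(d, N) = 5*d + d*N = 5*d + N*d)
x(H) = H*(5 + H)
m = -2088 (m = ((-4 + 2)²*(5 + (-4 + 2)²))*(-58) = ((-2)²*(5 + (-2)²))*(-58) = (4*(5 + 4))*(-58) = (4*9)*(-58) = 36*(-58) = -2088)
(m + 16247)/(-47026 + 6853) = (-2088 + 16247)/(-47026 + 6853) = 14159/(-40173) = 14159*(-1/40173) = -14159/40173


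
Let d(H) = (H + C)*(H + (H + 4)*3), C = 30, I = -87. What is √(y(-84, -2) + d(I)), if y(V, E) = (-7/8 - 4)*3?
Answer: 3*√34022/4 ≈ 138.34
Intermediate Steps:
y(V, E) = -117/8 (y(V, E) = (-7*⅛ - 4)*3 = (-7/8 - 4)*3 = -39/8*3 = -117/8)
d(H) = (12 + 4*H)*(30 + H) (d(H) = (H + 30)*(H + (H + 4)*3) = (30 + H)*(H + (4 + H)*3) = (30 + H)*(H + (12 + 3*H)) = (30 + H)*(12 + 4*H) = (12 + 4*H)*(30 + H))
√(y(-84, -2) + d(I)) = √(-117/8 + (360 + 4*(-87)² + 132*(-87))) = √(-117/8 + (360 + 4*7569 - 11484)) = √(-117/8 + (360 + 30276 - 11484)) = √(-117/8 + 19152) = √(153099/8) = 3*√34022/4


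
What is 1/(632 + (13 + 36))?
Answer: 1/681 ≈ 0.0014684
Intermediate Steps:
1/(632 + (13 + 36)) = 1/(632 + 49) = 1/681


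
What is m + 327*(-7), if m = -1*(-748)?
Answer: -1541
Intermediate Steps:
m = 748
m + 327*(-7) = 748 + 327*(-7) = 748 - 2289 = -1541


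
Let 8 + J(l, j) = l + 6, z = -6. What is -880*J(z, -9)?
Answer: 7040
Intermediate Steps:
J(l, j) = -2 + l (J(l, j) = -8 + (l + 6) = -8 + (6 + l) = -2 + l)
-880*J(z, -9) = -880*(-2 - 6) = -880*(-8) = 7040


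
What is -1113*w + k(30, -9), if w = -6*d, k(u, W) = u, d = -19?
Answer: -126852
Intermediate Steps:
w = 114 (w = -6*(-19) = 114)
-1113*w + k(30, -9) = -1113*114 + 30 = -126882 + 30 = -126852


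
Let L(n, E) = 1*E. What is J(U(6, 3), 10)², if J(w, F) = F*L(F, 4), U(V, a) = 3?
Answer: 1600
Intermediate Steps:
L(n, E) = E
J(w, F) = 4*F (J(w, F) = F*4 = 4*F)
J(U(6, 3), 10)² = (4*10)² = 40² = 1600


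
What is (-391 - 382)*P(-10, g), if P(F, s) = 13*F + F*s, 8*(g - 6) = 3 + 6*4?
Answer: 691835/4 ≈ 1.7296e+5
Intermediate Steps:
g = 75/8 (g = 6 + (3 + 6*4)/8 = 6 + (3 + 24)/8 = 6 + (⅛)*27 = 6 + 27/8 = 75/8 ≈ 9.3750)
(-391 - 382)*P(-10, g) = (-391 - 382)*(-10*(13 + 75/8)) = -(-7730)*179/8 = -773*(-895/4) = 691835/4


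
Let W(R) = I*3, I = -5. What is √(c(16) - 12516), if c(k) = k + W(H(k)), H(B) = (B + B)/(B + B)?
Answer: I*√12515 ≈ 111.87*I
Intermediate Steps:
H(B) = 1 (H(B) = (2*B)/((2*B)) = (2*B)*(1/(2*B)) = 1)
W(R) = -15 (W(R) = -5*3 = -15)
c(k) = -15 + k (c(k) = k - 15 = -15 + k)
√(c(16) - 12516) = √((-15 + 16) - 12516) = √(1 - 12516) = √(-12515) = I*√12515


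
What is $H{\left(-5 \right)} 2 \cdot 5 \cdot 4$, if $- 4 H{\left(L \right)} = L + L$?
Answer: $100$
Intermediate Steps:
$H{\left(L \right)} = - \frac{L}{2}$ ($H{\left(L \right)} = - \frac{L + L}{4} = - \frac{2 L}{4} = - \frac{L}{2}$)
$H{\left(-5 \right)} 2 \cdot 5 \cdot 4 = \left(- \frac{1}{2}\right) \left(-5\right) 2 \cdot 5 \cdot 4 = \frac{5}{2} \cdot 10 \cdot 4 = 25 \cdot 4 = 100$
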